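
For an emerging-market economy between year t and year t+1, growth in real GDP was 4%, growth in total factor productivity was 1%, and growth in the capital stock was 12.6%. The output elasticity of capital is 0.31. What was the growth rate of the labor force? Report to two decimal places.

-1.31%

Labor's share = 1 − 0.31 = 0.69.
gY = gA + 0.31×12.6 + 0.69×g.
0.69×g = 4 − 1 − 3.906 = -0.906.
g = -0.906 / 0.69 = -1.313%.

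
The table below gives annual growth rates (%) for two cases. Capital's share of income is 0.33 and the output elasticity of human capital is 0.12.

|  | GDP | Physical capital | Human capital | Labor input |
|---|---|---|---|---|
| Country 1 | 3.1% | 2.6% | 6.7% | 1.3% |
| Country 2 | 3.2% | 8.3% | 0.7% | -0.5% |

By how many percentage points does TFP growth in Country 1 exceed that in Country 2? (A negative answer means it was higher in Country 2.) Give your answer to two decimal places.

0.07 percentage points

Labor's share = 1 − 0.33 − 0.12 = 0.55.
Country 1: TFP = 3.1 − 0.858 − 0.804 − 0.715 = 0.723%.
Country 2: TFP = 3.2 − 2.739 − 0.084 + 0.275 = 0.652%.
Difference = 0.723 − (0.652) = 0.071 pp.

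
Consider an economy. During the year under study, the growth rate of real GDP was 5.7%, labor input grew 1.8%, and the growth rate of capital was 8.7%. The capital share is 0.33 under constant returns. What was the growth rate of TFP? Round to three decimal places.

Labor's share = 1 − 0.33 = 0.67.
Capital: 0.33 × 8.7 = 2.871 pp.
Labor input: 0.67 × 1.8 = 1.206 pp.
TFP growth = 5.7 − 4.077 = 1.623%.

TFP grew 1.623%.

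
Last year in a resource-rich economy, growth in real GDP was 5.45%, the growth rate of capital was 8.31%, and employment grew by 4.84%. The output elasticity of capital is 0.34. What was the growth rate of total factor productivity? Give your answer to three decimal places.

-0.570%

Labor's share = 1 − 0.34 = 0.66.
Capital: 0.34 × 8.31 = 2.8254 pp.
Employment: 0.66 × 4.84 = 3.1944 pp.
TFP growth = 5.45 − 6.0198 = -0.5698%.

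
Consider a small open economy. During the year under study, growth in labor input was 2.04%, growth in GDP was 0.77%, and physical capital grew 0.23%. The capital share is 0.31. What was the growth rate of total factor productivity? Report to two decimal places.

Labor's share = 1 − 0.31 = 0.69.
Physical capital: 0.31 × 0.23 = 0.0713 pp.
Labor input: 0.69 × 2.04 = 1.4076 pp.
TFP growth = 0.77 − 1.4789 = -0.7089%.

-0.71%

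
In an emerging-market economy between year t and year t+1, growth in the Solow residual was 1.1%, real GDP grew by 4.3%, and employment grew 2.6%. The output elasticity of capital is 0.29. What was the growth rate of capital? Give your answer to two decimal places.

Labor's share = 1 − 0.29 = 0.71.
gY = gA + 0.71×2.6 + 0.29×g.
0.29×g = 4.3 − 1.1 − 1.846 = 1.354.
g = 1.354 / 0.29 = 4.669%.

Capital growth was 4.67%.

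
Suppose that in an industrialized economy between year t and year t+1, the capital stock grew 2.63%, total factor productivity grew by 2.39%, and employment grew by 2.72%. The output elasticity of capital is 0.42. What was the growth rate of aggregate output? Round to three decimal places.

Aggregate output growth was 5.072%.

Labor's share = 1 − 0.42 = 0.58.
The capital stock: 0.42 × 2.63 = 1.1046 pp.
Employment: 0.58 × 2.72 = 1.5776 pp.
Output growth = 2.39 + 2.6822 = 5.0722%.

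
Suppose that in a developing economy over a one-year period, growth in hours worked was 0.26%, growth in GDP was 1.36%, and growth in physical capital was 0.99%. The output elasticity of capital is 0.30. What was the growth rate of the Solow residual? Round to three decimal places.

Labor's share = 1 − 0.3 = 0.7.
Physical capital: 0.3 × 0.99 = 0.297 pp.
Hours worked: 0.7 × 0.26 = 0.182 pp.
TFP growth = 1.36 − 0.479 = 0.881%.

0.881%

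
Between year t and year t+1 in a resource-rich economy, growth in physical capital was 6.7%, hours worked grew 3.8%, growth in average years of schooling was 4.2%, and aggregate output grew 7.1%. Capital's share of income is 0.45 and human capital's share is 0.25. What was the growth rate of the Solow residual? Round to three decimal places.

Labor's share = 1 − 0.45 − 0.25 = 0.3.
Physical capital: 0.45 × 6.7 = 3.015 pp.
Average years of schooling: 0.25 × 4.2 = 1.05 pp.
Hours worked: 0.3 × 3.8 = 1.14 pp.
TFP growth = 7.1 − 5.205 = 1.895%.

1.895%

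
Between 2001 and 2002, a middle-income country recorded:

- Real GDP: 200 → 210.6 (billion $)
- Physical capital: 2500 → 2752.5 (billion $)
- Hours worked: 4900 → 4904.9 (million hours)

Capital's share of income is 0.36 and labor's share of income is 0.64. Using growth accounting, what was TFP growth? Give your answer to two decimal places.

Real GDP growth = (210.6 − 200) / 200 = 5.3%.
Physical capital growth = (2752.5 − 2500) / 2500 = 10.1%.
Hours worked growth = (4904.9 − 4900) / 4900 = 0.1%.
Labor's share = 1 − 0.36 = 0.64.
Physical capital: 0.36 × 10.1 = 3.636 pp.
Hours worked: 0.64 × 0.1 = 0.064 pp.
TFP growth = 5.3 − 3.7 = 1.6%.

TFP grew 1.60%.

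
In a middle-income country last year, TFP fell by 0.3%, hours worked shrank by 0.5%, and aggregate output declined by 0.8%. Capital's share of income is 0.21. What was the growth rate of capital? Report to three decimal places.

Labor's share = 1 − 0.21 = 0.79.
gY = gA + 0.79×(-0.5) + 0.21×g.
0.21×g = -0.8 + 0.3 + 0.395 = -0.105.
g = -0.105 / 0.21 = -0.5%.

-0.500%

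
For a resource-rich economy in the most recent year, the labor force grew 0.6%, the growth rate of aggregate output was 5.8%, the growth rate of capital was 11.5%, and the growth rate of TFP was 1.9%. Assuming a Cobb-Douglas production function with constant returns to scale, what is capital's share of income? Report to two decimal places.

0.30

gY = gA + α·gK + (1−α)·gL, so gY − gA − gL = α(gK − gL).
5.8 − 1.9 − 0.6 = α × (11.5 − 0.6).
3.3 = 10.9 α, so α = 0.3028.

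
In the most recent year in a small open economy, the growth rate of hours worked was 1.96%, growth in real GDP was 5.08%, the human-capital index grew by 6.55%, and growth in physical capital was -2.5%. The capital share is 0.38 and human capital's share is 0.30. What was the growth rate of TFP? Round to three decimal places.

Labor's share = 1 − 0.38 − 0.3 = 0.32.
Physical capital: 0.38 × (-2.5) = -0.95 pp.
The human-capital index: 0.3 × 6.55 = 1.965 pp.
Hours worked: 0.32 × 1.96 = 0.6272 pp.
TFP growth = 5.08 − 1.6422 = 3.4378%.

3.438%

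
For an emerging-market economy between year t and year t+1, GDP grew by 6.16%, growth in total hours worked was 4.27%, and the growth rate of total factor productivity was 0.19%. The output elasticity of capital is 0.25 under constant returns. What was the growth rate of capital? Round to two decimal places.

11.07%

Labor's share = 1 − 0.25 = 0.75.
gY = gA + 0.75×4.27 + 0.25×g.
0.25×g = 6.16 − 0.19 − 3.2025 = 2.7675.
g = 2.7675 / 0.25 = 11.07%.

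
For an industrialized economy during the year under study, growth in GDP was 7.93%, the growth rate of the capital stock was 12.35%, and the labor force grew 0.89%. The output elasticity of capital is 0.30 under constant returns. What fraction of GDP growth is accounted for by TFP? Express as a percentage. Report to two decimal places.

45.42%

Labor's share = 1 − 0.3 = 0.7.
The capital stock: 0.3 × 12.35 = 3.705 pp.
The labor force: 0.7 × 0.89 = 0.623 pp.
TFP growth = 7.93 − 4.328 = 3.602%.
TFP share of growth = 3.602 / 7.93 × 100 = 45.4224%.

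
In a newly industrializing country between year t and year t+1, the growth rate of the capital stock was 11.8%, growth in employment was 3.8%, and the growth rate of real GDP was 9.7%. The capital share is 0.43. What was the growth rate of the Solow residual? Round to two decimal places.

2.46%

Labor's share = 1 − 0.43 = 0.57.
The capital stock: 0.43 × 11.8 = 5.074 pp.
Employment: 0.57 × 3.8 = 2.166 pp.
TFP growth = 9.7 − 7.24 = 2.46%.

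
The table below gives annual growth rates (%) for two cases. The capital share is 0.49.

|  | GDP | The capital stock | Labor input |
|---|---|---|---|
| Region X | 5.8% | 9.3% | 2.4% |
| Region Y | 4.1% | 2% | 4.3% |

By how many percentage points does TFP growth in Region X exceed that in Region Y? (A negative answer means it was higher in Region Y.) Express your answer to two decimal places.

-0.91 percentage points

Labor's share = 1 − 0.49 = 0.51.
Region X: TFP = 5.8 − 4.557 − 1.224 = 0.019%.
Region Y: TFP = 4.1 − 0.98 − 2.193 = 0.927%.
Difference = 0.019 − (0.927) = -0.908 pp.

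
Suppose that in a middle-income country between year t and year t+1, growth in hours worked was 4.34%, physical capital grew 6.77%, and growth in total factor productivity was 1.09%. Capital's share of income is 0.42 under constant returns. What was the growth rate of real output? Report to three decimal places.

6.451%

Labor's share = 1 − 0.42 = 0.58.
Physical capital: 0.42 × 6.77 = 2.8434 pp.
Hours worked: 0.58 × 4.34 = 2.5172 pp.
Output growth = 1.09 + 5.3606 = 6.4506%.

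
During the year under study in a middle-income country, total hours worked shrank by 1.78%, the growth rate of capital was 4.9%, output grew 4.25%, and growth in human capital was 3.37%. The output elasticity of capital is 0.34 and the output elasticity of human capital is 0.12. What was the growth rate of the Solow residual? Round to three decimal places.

Labor's share = 1 − 0.34 − 0.12 = 0.54.
Capital: 0.34 × 4.9 = 1.666 pp.
Human capital: 0.12 × 3.37 = 0.4044 pp.
Total hours worked: 0.54 × (-1.78) = -0.9612 pp.
TFP growth = 4.25 − 1.1092 = 3.1408%.

The Solow residual grew 3.141%.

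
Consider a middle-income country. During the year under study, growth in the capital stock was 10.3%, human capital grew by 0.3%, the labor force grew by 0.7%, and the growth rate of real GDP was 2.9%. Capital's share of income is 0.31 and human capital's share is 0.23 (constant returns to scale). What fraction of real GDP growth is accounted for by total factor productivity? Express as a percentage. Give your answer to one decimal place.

Labor's share = 1 − 0.31 − 0.23 = 0.46.
The capital stock: 0.31 × 10.3 = 3.193 pp.
Human capital: 0.23 × 0.3 = 0.069 pp.
The labor force: 0.46 × 0.7 = 0.322 pp.
TFP growth = 2.9 − 3.584 = -0.684%.
TFP share of growth = -0.684 / 2.9 × 100 = -23.586%.

-23.6%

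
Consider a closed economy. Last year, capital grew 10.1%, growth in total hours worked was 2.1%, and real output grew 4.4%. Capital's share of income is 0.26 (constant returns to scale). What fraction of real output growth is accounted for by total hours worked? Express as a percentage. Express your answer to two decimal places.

Labor's share = 1 − 0.26 = 0.74.
Total hours worked contributed 0.74 × 2.1 = 1.554 pp.
Share of growth = 1.554 / 4.4 × 100 = 35.3182%.

Total hours worked accounted for 35.32% of growth.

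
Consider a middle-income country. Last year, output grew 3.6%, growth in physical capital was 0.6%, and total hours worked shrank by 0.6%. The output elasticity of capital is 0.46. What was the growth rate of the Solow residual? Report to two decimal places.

Labor's share = 1 − 0.46 = 0.54.
Physical capital: 0.46 × 0.6 = 0.276 pp.
Total hours worked: 0.54 × (-0.6) = -0.324 pp.
TFP growth = 3.6 + 0.048 = 3.648%.

The Solow residual growth was 3.65%.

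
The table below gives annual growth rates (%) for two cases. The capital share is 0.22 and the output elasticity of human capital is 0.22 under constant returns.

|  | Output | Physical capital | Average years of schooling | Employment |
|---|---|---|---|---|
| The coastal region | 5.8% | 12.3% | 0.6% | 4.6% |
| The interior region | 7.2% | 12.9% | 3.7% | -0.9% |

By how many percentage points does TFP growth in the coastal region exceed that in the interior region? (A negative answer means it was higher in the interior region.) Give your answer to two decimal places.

-3.67 percentage points

Labor's share = 1 − 0.22 − 0.22 = 0.56.
The coastal region: TFP = 5.8 − 2.706 − 0.132 − 2.576 = 0.386%.
The interior region: TFP = 7.2 − 2.838 − 0.814 + 0.504 = 4.052%.
Difference = 0.386 − (4.052) = -3.666 pp.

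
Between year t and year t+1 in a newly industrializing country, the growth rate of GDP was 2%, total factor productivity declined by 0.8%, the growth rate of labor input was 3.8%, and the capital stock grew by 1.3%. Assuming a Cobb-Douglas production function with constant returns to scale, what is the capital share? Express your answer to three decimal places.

gY = gA + α·gK + (1−α)·gL, so gY − gA − gL = α(gK − gL).
2 + 0.8 − 3.8 = α × (1.3 − 3.8).
-1 = -2.5 α, so α = 0.4.

The capital share is 0.400.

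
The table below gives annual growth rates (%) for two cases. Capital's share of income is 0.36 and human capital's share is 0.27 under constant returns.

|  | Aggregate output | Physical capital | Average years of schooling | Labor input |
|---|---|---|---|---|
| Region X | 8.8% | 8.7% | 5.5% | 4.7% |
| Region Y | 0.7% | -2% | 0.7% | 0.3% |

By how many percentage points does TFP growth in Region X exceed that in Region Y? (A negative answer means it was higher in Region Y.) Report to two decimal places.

Labor's share = 1 − 0.36 − 0.27 = 0.37.
Region X: TFP = 8.8 − 3.132 − 1.485 − 1.739 = 2.444%.
Region Y: TFP = 0.7 + 0.72 − 0.189 − 0.111 = 1.12%.
Difference = 2.444 − (1.12) = 1.324 pp.

1.32 percentage points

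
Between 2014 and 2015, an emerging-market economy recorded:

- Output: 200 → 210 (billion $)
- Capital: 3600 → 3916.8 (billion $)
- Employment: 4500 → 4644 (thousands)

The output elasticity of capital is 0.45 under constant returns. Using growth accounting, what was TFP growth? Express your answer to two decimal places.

Output growth = (210 − 200) / 200 = 5%.
Capital growth = (3916.8 − 3600) / 3600 = 8.8%.
Employment growth = (4644 − 4500) / 4500 = 3.2%.
Labor's share = 1 − 0.45 = 0.55.
Capital: 0.45 × 8.8 = 3.96 pp.
Employment: 0.55 × 3.2 = 1.76 pp.
TFP growth = 5 − 5.72 = -0.72%.

-0.72%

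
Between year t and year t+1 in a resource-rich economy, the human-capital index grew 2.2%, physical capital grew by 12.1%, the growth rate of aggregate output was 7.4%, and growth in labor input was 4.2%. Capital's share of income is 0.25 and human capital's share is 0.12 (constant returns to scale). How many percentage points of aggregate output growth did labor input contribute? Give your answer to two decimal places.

Labor's share = 1 − 0.25 − 0.12 = 0.63.
Contribution = share × growth = 0.63 × 4.2 = 2.646 pp.

2.65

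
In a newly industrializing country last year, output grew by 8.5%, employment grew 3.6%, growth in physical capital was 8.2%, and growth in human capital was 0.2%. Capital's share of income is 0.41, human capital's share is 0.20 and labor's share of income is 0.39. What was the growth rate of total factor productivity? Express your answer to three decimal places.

3.694%

Labor's share = 1 − 0.41 − 0.2 = 0.39.
Physical capital: 0.41 × 8.2 = 3.362 pp.
Human capital: 0.2 × 0.2 = 0.04 pp.
Employment: 0.39 × 3.6 = 1.404 pp.
TFP growth = 8.5 − 4.806 = 3.694%.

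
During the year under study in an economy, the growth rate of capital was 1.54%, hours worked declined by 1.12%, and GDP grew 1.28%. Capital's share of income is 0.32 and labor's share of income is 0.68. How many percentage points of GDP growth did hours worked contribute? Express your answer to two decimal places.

Labor's share = 1 − 0.32 = 0.68.
Contribution = share × growth = 0.68 × (-1.12) = -0.7616 pp.

-0.76 pp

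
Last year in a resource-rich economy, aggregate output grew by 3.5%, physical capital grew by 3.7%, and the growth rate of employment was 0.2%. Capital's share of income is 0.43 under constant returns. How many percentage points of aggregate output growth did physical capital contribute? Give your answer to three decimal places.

1.591 percentage points

Contribution = share × growth = 0.43 × 3.7 = 1.591 pp.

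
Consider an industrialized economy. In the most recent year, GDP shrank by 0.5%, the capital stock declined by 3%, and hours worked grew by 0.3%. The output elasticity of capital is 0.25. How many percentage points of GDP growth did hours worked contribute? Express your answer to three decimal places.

Labor's share = 1 − 0.25 = 0.75.
Contribution = share × growth = 0.75 × 0.3 = 0.225 pp.

0.225 pp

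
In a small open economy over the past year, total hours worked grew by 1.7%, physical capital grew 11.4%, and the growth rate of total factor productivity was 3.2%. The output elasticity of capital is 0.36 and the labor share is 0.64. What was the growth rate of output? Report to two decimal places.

Labor's share = 1 − 0.36 = 0.64.
Physical capital: 0.36 × 11.4 = 4.104 pp.
Total hours worked: 0.64 × 1.7 = 1.088 pp.
Output growth = 3.2 + 5.192 = 8.392%.

8.39%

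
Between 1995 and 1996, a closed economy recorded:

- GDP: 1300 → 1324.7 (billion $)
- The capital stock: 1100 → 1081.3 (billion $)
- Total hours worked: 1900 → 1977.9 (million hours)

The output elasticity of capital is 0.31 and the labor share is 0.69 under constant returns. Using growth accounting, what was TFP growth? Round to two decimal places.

GDP growth = (1324.7 − 1300) / 1300 = 1.9%.
The capital stock growth = (1081.3 − 1100) / 1100 = -1.7%.
Total hours worked growth = (1977.9 − 1900) / 1900 = 4.1%.
Labor's share = 1 − 0.31 = 0.69.
The capital stock: 0.31 × (-1.7) = -0.527 pp.
Total hours worked: 0.69 × 4.1 = 2.829 pp.
TFP growth = 1.9 − 2.302 = -0.402%.

-0.40%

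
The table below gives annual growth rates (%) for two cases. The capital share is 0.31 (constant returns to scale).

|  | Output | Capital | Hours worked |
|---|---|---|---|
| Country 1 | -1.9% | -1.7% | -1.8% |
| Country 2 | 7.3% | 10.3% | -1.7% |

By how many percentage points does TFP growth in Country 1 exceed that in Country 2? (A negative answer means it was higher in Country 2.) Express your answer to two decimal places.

Labor's share = 1 − 0.31 = 0.69.
Country 1: TFP = -1.9 + 0.527 + 1.242 = -0.131%.
Country 2: TFP = 7.3 − 3.193 + 1.173 = 5.28%.
Difference = -0.131 − (5.28) = -5.411 pp.

-5.41 percentage points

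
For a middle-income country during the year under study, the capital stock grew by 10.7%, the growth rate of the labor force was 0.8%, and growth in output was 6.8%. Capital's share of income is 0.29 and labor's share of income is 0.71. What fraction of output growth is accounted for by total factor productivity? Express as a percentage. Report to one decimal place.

Labor's share = 1 − 0.29 = 0.71.
The capital stock: 0.29 × 10.7 = 3.103 pp.
The labor force: 0.71 × 0.8 = 0.568 pp.
TFP growth = 6.8 − 3.671 = 3.129%.
TFP share of growth = 3.129 / 6.8 × 100 = 46.015%.

Total factor productivity accounted for 46.0% of growth.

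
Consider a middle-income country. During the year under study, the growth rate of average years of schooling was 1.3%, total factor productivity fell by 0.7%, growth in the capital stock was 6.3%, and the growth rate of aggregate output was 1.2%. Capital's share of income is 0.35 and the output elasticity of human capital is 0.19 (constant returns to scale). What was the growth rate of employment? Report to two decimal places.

Labor's share = 1 − 0.35 − 0.19 = 0.46.
gY = gA + 0.35×6.3 + 0.19×1.3 + 0.46×g.
0.46×g = 1.2 + 0.7 − 2.452 = -0.552.
g = -0.552 / 0.46 = -1.2%.

-1.20%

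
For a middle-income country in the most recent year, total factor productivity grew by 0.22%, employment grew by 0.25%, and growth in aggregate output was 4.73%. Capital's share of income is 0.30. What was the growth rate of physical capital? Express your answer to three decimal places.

14.450%

Labor's share = 1 − 0.3 = 0.7.
gY = gA + 0.7×0.25 + 0.3×g.
0.3×g = 4.73 − 0.22 − 0.175 = 4.335.
g = 4.335 / 0.3 = 14.45%.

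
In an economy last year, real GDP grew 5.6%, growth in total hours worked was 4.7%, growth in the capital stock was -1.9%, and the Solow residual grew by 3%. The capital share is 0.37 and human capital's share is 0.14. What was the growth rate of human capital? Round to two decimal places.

7.14%

Labor's share = 1 − 0.37 − 0.14 = 0.49.
gY = gA + 0.37×(-1.9) + 0.49×4.7 + 0.14×g.
0.14×g = 5.6 − 3 − 1.6 = 1.
g = 1 / 0.14 = 7.1429%.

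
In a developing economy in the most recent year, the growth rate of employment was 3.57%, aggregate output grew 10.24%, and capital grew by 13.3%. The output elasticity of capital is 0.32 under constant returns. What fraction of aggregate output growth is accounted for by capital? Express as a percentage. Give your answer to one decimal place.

41.6%

Capital contributed 0.32 × 13.3 = 4.256 pp.
Share of growth = 4.256 / 10.24 × 100 = 41.563%.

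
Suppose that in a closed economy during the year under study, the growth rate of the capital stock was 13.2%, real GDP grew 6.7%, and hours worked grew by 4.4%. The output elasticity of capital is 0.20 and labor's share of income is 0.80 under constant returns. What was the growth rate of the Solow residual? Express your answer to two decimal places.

The Solow residual growth was 0.54%.

Labor's share = 1 − 0.2 = 0.8.
The capital stock: 0.2 × 13.2 = 2.64 pp.
Hours worked: 0.8 × 4.4 = 3.52 pp.
TFP growth = 6.7 − 6.16 = 0.54%.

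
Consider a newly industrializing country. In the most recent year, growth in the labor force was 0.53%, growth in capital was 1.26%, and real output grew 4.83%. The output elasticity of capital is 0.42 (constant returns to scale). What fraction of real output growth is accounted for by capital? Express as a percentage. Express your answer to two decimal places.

10.96%

Capital contributed 0.42 × 1.26 = 0.5292 pp.
Share of growth = 0.5292 / 4.83 × 100 = 10.9565%.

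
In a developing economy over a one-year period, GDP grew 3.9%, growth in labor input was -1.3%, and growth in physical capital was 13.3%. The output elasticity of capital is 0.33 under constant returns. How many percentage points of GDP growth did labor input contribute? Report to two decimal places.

-0.87 percentage points

Labor's share = 1 − 0.33 = 0.67.
Contribution = share × growth = 0.67 × (-1.3) = -0.871 pp.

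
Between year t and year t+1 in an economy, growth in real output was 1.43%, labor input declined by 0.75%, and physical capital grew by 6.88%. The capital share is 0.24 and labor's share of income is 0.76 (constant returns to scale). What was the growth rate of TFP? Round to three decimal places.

Labor's share = 1 − 0.24 = 0.76.
Physical capital: 0.24 × 6.88 = 1.6512 pp.
Labor input: 0.76 × (-0.75) = -0.57 pp.
TFP growth = 1.43 − 1.0812 = 0.3488%.

0.349%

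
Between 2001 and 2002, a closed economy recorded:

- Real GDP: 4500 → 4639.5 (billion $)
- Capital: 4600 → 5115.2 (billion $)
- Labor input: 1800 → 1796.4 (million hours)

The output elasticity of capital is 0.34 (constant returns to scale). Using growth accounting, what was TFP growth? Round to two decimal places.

Real GDP growth = (4639.5 − 4500) / 4500 = 3.1%.
Capital growth = (5115.2 − 4600) / 4600 = 11.2%.
Labor input growth = (1796.4 − 1800) / 1800 = -0.2%.
Labor's share = 1 − 0.34 = 0.66.
Capital: 0.34 × 11.2 = 3.808 pp.
Labor input: 0.66 × (-0.2) = -0.132 pp.
TFP growth = 3.1 − 3.676 = -0.576%.

-0.58%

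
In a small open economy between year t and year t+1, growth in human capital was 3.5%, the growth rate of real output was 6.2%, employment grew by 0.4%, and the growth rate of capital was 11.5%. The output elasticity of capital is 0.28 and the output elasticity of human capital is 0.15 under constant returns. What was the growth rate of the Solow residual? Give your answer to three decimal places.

Labor's share = 1 − 0.28 − 0.15 = 0.57.
Capital: 0.28 × 11.5 = 3.22 pp.
Human capital: 0.15 × 3.5 = 0.525 pp.
Employment: 0.57 × 0.4 = 0.228 pp.
TFP growth = 6.2 − 3.973 = 2.227%.

The Solow residual growth was 2.227%.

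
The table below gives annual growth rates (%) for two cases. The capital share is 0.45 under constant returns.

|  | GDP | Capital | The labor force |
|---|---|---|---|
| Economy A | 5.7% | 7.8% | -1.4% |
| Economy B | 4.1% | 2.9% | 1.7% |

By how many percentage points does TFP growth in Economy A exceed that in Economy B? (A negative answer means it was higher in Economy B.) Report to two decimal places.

1.10 percentage points

Labor's share = 1 − 0.45 = 0.55.
Economy A: TFP = 5.7 − 3.51 + 0.77 = 2.96%.
Economy B: TFP = 4.1 − 1.305 − 0.935 = 1.86%.
Difference = 2.96 − (1.86) = 1.1 pp.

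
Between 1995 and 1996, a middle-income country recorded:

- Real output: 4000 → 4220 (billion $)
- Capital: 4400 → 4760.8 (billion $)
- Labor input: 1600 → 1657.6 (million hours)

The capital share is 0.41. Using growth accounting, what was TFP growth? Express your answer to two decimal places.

Real output growth = (4220 − 4000) / 4000 = 5.5%.
Capital growth = (4760.8 − 4400) / 4400 = 8.2%.
Labor input growth = (1657.6 − 1600) / 1600 = 3.6%.
Labor's share = 1 − 0.41 = 0.59.
Capital: 0.41 × 8.2 = 3.362 pp.
Labor input: 0.59 × 3.6 = 2.124 pp.
TFP growth = 5.5 − 5.486 = 0.014%.

TFP growth was 0.01%.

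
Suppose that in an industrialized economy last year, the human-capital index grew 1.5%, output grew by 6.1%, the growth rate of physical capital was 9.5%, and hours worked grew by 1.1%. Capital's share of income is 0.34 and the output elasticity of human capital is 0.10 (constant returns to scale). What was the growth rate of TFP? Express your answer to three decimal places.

Labor's share = 1 − 0.34 − 0.1 = 0.56.
Physical capital: 0.34 × 9.5 = 3.23 pp.
The human-capital index: 0.1 × 1.5 = 0.15 pp.
Hours worked: 0.56 × 1.1 = 0.616 pp.
TFP growth = 6.1 − 3.996 = 2.104%.

TFP growth was 2.104%.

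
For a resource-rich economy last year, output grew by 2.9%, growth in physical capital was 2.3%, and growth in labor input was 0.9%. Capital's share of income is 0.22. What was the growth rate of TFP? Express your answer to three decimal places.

1.692%

Labor's share = 1 − 0.22 = 0.78.
Physical capital: 0.22 × 2.3 = 0.506 pp.
Labor input: 0.78 × 0.9 = 0.702 pp.
TFP growth = 2.9 − 1.208 = 1.692%.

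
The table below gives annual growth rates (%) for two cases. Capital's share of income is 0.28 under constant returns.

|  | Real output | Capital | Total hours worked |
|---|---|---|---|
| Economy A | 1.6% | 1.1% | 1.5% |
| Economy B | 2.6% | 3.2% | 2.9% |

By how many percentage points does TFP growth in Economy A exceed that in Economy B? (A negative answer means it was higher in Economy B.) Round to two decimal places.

Labor's share = 1 − 0.28 = 0.72.
Economy A: TFP = 1.6 − 0.308 − 1.08 = 0.212%.
Economy B: TFP = 2.6 − 0.896 − 2.088 = -0.384%.
Difference = 0.212 − (-0.384) = 0.596 pp.

0.60 percentage points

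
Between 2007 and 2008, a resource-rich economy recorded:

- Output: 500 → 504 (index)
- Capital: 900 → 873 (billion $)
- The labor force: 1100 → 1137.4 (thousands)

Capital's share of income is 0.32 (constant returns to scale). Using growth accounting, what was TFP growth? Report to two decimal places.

Output growth = (504 − 500) / 500 = 0.8%.
Capital growth = (873 − 900) / 900 = -3%.
The labor force growth = (1137.4 − 1100) / 1100 = 3.4%.
Labor's share = 1 − 0.32 = 0.68.
Capital: 0.32 × (-3) = -0.96 pp.
The labor force: 0.68 × 3.4 = 2.312 pp.
TFP growth = 0.8 − 1.352 = -0.552%.

-0.55%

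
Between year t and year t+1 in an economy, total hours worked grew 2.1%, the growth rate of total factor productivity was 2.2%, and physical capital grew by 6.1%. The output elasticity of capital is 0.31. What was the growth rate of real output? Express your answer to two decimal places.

Real output growth was 5.54%.

Labor's share = 1 − 0.31 = 0.69.
Physical capital: 0.31 × 6.1 = 1.891 pp.
Total hours worked: 0.69 × 2.1 = 1.449 pp.
Output growth = 2.2 + 3.34 = 5.54%.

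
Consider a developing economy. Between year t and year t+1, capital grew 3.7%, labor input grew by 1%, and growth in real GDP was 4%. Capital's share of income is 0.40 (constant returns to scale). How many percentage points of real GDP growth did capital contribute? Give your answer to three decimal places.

Contribution = share × growth = 0.4 × 3.7 = 1.48 pp.

1.480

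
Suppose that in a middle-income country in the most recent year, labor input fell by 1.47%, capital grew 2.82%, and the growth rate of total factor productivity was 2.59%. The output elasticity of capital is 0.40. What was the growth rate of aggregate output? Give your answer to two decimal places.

Aggregate output grew 2.84%.

Labor's share = 1 − 0.4 = 0.6.
Capital: 0.4 × 2.82 = 1.128 pp.
Labor input: 0.6 × (-1.47) = -0.882 pp.
Output growth = 2.59 + 0.246 = 2.836%.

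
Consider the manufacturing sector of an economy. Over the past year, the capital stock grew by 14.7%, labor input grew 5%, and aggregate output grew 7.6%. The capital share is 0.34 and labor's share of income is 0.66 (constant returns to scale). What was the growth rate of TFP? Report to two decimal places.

-0.70%

Labor's share = 1 − 0.34 = 0.66.
The capital stock: 0.34 × 14.7 = 4.998 pp.
Labor input: 0.66 × 5 = 3.3 pp.
TFP growth = 7.6 − 8.298 = -0.698%.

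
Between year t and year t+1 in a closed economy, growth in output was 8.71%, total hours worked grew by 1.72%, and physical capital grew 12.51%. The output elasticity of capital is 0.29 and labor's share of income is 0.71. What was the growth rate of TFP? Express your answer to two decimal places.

3.86%

Labor's share = 1 − 0.29 = 0.71.
Physical capital: 0.29 × 12.51 = 3.6279 pp.
Total hours worked: 0.71 × 1.72 = 1.2212 pp.
TFP growth = 8.71 − 4.8491 = 3.8609%.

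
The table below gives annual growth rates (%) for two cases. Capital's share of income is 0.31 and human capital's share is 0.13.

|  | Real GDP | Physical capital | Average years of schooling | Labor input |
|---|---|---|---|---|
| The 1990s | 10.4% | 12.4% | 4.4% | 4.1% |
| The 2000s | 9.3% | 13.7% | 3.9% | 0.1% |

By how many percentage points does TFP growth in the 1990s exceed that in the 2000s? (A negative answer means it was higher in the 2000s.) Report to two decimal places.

-0.80 percentage points

Labor's share = 1 − 0.31 − 0.13 = 0.56.
The 1990s: TFP = 10.4 − 3.844 − 0.572 − 2.296 = 3.688%.
The 2000s: TFP = 9.3 − 4.247 − 0.507 − 0.056 = 4.49%.
Difference = 3.688 − (4.49) = -0.802 pp.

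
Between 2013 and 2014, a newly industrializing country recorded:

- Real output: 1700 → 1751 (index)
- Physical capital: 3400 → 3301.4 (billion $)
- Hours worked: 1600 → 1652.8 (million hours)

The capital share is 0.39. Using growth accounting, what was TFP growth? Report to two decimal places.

2.12%

Real output growth = (1751 − 1700) / 1700 = 3%.
Physical capital growth = (3301.4 − 3400) / 3400 = -2.9%.
Hours worked growth = (1652.8 − 1600) / 1600 = 3.3%.
Labor's share = 1 − 0.39 = 0.61.
Physical capital: 0.39 × (-2.9) = -1.131 pp.
Hours worked: 0.61 × 3.3 = 2.013 pp.
TFP growth = 3 − 0.882 = 2.118%.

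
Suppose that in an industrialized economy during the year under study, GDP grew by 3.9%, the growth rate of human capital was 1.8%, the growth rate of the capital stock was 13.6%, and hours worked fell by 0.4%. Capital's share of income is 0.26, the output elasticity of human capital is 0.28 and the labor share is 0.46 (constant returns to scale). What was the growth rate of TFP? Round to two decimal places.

TFP grew 0.04%.

Labor's share = 1 − 0.26 − 0.28 = 0.46.
The capital stock: 0.26 × 13.6 = 3.536 pp.
Human capital: 0.28 × 1.8 = 0.504 pp.
Hours worked: 0.46 × (-0.4) = -0.184 pp.
TFP growth = 3.9 − 3.856 = 0.044%.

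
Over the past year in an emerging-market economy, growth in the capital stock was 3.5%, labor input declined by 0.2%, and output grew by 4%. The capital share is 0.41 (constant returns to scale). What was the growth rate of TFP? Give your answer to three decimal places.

Labor's share = 1 − 0.41 = 0.59.
The capital stock: 0.41 × 3.5 = 1.435 pp.
Labor input: 0.59 × (-0.2) = -0.118 pp.
TFP growth = 4 − 1.317 = 2.683%.

TFP growth was 2.683%.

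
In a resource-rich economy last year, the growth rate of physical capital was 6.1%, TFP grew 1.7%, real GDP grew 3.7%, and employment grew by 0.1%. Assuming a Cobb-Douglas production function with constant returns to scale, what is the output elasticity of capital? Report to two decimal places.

0.32

gY = gA + α·gK + (1−α)·gL, so gY − gA − gL = α(gK − gL).
3.7 − 1.7 − 0.1 = α × (6.1 − 0.1).
1.9 = 6 α, so α = 0.3167.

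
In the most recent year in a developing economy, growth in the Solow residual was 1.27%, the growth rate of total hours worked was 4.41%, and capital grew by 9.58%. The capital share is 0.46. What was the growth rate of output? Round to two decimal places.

8.06%

Labor's share = 1 − 0.46 = 0.54.
Capital: 0.46 × 9.58 = 4.4068 pp.
Total hours worked: 0.54 × 4.41 = 2.3814 pp.
Output growth = 1.27 + 6.7882 = 8.0582%.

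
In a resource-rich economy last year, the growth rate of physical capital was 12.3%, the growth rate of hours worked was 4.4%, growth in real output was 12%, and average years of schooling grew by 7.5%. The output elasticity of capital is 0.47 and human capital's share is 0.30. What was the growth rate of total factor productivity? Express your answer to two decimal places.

Labor's share = 1 − 0.47 − 0.3 = 0.23.
Physical capital: 0.47 × 12.3 = 5.781 pp.
Average years of schooling: 0.3 × 7.5 = 2.25 pp.
Hours worked: 0.23 × 4.4 = 1.012 pp.
TFP growth = 12 − 9.043 = 2.957%.

2.96%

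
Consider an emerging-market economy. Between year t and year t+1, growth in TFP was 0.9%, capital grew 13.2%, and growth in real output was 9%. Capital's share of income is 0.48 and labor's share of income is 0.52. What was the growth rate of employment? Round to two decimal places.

3.39%

Labor's share = 1 − 0.48 = 0.52.
gY = gA + 0.48×13.2 + 0.52×g.
0.52×g = 9 − 0.9 − 6.336 = 1.764.
g = 1.764 / 0.52 = 3.3923%.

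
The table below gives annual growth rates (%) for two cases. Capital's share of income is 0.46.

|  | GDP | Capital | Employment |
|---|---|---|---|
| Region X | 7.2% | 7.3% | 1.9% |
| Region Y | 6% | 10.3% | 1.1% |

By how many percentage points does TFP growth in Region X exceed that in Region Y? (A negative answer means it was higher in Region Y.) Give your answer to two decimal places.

2.15 percentage points

Labor's share = 1 − 0.46 = 0.54.
Region X: TFP = 7.2 − 3.358 − 1.026 = 2.816%.
Region Y: TFP = 6 − 4.738 − 0.594 = 0.668%.
Difference = 2.816 − (0.668) = 2.148 pp.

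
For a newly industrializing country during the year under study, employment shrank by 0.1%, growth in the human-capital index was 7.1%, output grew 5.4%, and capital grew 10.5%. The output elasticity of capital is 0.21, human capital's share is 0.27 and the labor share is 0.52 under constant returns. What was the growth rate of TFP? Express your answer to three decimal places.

Labor's share = 1 − 0.21 − 0.27 = 0.52.
Capital: 0.21 × 10.5 = 2.205 pp.
The human-capital index: 0.27 × 7.1 = 1.917 pp.
Employment: 0.52 × (-0.1) = -0.052 pp.
TFP growth = 5.4 − 4.07 = 1.33%.

1.330%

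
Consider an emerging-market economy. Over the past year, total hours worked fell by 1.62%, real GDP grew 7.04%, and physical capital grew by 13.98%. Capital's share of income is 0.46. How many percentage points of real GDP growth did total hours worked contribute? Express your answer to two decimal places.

-0.87 percentage points

Labor's share = 1 − 0.46 = 0.54.
Contribution = share × growth = 0.54 × (-1.62) = -0.8748 pp.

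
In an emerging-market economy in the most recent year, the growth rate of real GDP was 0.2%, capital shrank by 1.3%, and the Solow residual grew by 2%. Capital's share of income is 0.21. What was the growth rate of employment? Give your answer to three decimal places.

-1.933%

Labor's share = 1 − 0.21 = 0.79.
gY = gA + 0.21×(-1.3) + 0.79×g.
0.79×g = 0.2 − 2 + 0.273 = -1.527.
g = -1.527 / 0.79 = -1.93291%.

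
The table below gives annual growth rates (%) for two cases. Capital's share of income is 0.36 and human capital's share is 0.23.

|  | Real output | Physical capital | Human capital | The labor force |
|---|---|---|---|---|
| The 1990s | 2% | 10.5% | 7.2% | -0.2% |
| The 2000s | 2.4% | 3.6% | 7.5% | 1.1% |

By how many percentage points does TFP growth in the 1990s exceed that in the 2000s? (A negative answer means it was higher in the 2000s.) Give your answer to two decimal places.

-2.28 percentage points

Labor's share = 1 − 0.36 − 0.23 = 0.41.
The 1990s: TFP = 2 − 3.78 − 1.656 + 0.082 = -3.354%.
The 2000s: TFP = 2.4 − 1.296 − 1.725 − 0.451 = -1.072%.
Difference = -3.354 − (-1.072) = -2.282 pp.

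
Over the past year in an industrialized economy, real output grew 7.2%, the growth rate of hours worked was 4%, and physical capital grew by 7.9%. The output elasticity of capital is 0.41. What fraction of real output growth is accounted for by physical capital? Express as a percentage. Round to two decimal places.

Physical capital contributed 0.41 × 7.9 = 3.239 pp.
Share of growth = 3.239 / 7.2 × 100 = 44.9861%.

Physical capital accounted for 44.99% of growth.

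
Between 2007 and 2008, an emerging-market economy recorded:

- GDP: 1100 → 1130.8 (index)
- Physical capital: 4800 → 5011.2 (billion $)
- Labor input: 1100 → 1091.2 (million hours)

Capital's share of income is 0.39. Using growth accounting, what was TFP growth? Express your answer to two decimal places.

GDP growth = (1130.8 − 1100) / 1100 = 2.8%.
Physical capital growth = (5011.2 − 4800) / 4800 = 4.4%.
Labor input growth = (1091.2 − 1100) / 1100 = -0.8%.
Labor's share = 1 − 0.39 = 0.61.
Physical capital: 0.39 × 4.4 = 1.716 pp.
Labor input: 0.61 × (-0.8) = -0.488 pp.
TFP growth = 2.8 − 1.228 = 1.572%.

TFP grew 1.57%.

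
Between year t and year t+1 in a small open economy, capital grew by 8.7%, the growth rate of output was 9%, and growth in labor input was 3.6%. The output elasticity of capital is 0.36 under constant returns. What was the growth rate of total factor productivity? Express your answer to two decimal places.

Labor's share = 1 − 0.36 = 0.64.
Capital: 0.36 × 8.7 = 3.132 pp.
Labor input: 0.64 × 3.6 = 2.304 pp.
TFP growth = 9 − 5.436 = 3.564%.

Total factor productivity grew 3.56%.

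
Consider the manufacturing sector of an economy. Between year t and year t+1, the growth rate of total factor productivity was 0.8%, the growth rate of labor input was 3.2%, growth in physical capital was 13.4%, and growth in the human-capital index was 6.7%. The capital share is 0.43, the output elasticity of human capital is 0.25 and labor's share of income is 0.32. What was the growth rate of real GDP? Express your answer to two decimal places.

9.26%

Labor's share = 1 − 0.43 − 0.25 = 0.32.
Physical capital: 0.43 × 13.4 = 5.762 pp.
The human-capital index: 0.25 × 6.7 = 1.675 pp.
Labor input: 0.32 × 3.2 = 1.024 pp.
Output growth = 0.8 + 8.461 = 9.261%.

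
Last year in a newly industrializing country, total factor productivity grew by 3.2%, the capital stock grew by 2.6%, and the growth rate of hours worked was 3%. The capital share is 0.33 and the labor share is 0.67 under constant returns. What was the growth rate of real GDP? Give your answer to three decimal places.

Labor's share = 1 − 0.33 = 0.67.
The capital stock: 0.33 × 2.6 = 0.858 pp.
Hours worked: 0.67 × 3 = 2.01 pp.
Output growth = 3.2 + 2.868 = 6.068%.

Real GDP growth was 6.068%.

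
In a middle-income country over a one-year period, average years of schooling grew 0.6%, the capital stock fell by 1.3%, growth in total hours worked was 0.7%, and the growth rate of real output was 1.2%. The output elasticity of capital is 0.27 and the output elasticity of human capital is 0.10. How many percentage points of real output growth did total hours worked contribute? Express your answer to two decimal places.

0.44

Labor's share = 1 − 0.27 − 0.1 = 0.63.
Contribution = share × growth = 0.63 × 0.7 = 0.441 pp.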